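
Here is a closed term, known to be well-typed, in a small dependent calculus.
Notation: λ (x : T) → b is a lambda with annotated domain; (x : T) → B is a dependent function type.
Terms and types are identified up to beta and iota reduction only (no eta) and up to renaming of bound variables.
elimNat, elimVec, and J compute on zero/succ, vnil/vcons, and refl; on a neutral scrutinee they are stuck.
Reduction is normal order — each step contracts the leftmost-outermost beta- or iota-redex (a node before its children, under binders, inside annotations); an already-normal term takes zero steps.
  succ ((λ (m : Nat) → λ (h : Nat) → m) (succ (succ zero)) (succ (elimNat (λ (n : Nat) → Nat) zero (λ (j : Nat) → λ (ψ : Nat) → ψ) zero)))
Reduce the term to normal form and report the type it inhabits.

reduced normal form:
  succ (succ (succ zero))
the term's type:
  Nat
observation: reduction starts at a beta-redex, and 2 normal-order steps reach the normal form.


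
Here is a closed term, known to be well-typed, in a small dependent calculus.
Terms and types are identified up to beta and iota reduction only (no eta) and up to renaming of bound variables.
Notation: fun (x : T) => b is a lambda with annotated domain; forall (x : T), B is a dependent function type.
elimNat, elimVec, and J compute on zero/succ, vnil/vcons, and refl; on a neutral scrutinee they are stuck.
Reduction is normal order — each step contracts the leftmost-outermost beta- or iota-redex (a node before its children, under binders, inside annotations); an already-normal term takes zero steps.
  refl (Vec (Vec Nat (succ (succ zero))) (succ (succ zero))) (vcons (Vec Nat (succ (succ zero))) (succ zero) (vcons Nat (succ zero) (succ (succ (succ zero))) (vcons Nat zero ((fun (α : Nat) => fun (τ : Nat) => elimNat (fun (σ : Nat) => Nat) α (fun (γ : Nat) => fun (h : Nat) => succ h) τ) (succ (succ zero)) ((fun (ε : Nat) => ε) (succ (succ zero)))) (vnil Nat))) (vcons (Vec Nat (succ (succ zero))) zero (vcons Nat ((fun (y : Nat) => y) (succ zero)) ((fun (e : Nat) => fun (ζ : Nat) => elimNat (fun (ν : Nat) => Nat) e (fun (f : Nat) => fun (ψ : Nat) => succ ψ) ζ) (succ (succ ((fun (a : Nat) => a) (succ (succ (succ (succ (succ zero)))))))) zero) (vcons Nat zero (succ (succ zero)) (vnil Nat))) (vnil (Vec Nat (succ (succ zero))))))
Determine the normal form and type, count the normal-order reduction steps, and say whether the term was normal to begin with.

reduced normal form:
  refl (Vec (Vec Nat (succ (succ zero))) (succ (succ zero))) (vcons (Vec Nat (succ (succ zero))) (succ zero) (vcons Nat (succ zero) (succ (succ (succ zero))) (vcons Nat zero (succ (succ (succ (succ zero)))) (vnil Nat))) (vcons (Vec Nat (succ (succ zero))) zero (vcons Nat (succ zero) (succ (succ (succ (succ (succ (succ (succ zero))))))) (vcons Nat zero (succ (succ zero)) (vnil Nat))) (vnil (Vec Nat (succ (succ zero))))))
inferred type:
  Eq (Vec (Vec Nat (succ (succ zero))) (succ (succ zero))) (vcons (Vec Nat (succ (succ zero))) (succ zero) (vcons Nat (succ zero) (succ (succ (succ zero))) (vcons Nat zero (succ (succ (succ (succ zero)))) (vnil Nat))) (vcons (Vec Nat (succ (succ zero))) zero (vcons Nat (succ zero) (succ (succ (succ (succ (succ (succ (succ zero))))))) (vcons Nat zero (succ (succ zero)) (vnil Nat))) (vnil (Vec Nat (succ (succ zero)))))) (vcons (Vec Nat (succ (succ zero))) (succ zero) (vcons Nat (succ zero) (succ (succ (succ zero))) (vcons Nat zero (succ (succ (succ (succ zero)))) (vnil Nat))) (vcons (Vec Nat (succ (succ zero))) zero (vcons Nat (succ zero) (succ (succ (succ (succ (succ (succ (succ zero))))))) (vcons Nat zero (succ (succ zero)) (vnil Nat))) (vnil (Vec Nat (succ (succ zero))))))
steps to reach normal form (normal order): 15
already normal: no
first contracted redex: a beta-redex


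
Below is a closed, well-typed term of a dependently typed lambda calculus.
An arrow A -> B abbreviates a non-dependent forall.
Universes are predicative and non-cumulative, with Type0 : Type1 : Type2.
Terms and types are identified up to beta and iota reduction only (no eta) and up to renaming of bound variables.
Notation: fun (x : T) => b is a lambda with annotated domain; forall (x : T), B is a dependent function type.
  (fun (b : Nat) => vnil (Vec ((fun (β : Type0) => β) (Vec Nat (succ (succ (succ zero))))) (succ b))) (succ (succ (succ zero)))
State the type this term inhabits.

the term's type:
  Vec (Vec (Vec Nat (succ (succ (succ zero)))) (succ (succ (succ (succ zero))))) zero


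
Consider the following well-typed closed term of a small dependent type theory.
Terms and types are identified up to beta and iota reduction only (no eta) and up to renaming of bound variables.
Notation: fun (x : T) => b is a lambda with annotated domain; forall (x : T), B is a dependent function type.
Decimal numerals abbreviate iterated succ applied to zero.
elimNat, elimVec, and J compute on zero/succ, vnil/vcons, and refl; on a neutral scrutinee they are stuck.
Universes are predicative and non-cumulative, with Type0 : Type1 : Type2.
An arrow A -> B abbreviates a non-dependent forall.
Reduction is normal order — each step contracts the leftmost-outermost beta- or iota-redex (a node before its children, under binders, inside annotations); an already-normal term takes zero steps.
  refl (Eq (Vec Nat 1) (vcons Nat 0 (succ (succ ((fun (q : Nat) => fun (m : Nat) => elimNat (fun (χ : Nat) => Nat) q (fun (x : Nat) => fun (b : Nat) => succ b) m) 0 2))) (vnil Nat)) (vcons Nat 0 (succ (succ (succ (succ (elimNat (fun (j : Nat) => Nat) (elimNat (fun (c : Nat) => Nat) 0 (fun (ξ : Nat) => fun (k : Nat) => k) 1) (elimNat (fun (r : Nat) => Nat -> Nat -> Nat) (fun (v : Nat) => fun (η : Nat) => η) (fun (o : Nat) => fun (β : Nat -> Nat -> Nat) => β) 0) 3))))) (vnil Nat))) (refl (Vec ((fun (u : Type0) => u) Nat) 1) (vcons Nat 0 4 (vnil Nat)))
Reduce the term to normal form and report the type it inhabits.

resulting normal form:
  refl (Eq (Vec Nat 1) (vcons Nat 0 4 (vnil Nat)) (vcons Nat 0 4 (vnil Nat))) (refl (Vec Nat 1) (vcons Nat 0 4 (vnil Nat)))
the term's type:
  Eq (Eq (Vec Nat 1) (vcons Nat 0 4 (vnil Nat)) (vcons Nat 0 4 (vnil Nat))) (refl (Vec Nat 1) (vcons Nat 0 4 (vnil Nat))) (refl (Vec Nat 1) (vcons Nat 0 4 (vnil Nat)))
observation: the first redex contracted is a beta-redex; the normal form is reached in 27 normal-order steps.


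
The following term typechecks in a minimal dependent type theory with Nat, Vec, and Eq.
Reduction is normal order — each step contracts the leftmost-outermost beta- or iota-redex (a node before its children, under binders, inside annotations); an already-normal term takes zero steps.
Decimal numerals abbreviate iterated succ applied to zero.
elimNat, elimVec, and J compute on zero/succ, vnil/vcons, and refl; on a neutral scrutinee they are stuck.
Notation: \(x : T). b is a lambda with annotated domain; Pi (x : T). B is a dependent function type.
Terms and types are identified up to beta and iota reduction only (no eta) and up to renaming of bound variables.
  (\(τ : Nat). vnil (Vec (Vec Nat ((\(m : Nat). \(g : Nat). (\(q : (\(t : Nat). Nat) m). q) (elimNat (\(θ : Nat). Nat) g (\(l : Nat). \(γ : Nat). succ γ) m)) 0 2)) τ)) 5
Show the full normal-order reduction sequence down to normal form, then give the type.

normal-order reduction sequence:
  (\(τ : Nat). vnil (Vec (Vec Nat ((\(m : Nat). \(g : Nat). (\(q : (\(t : Nat). Nat) m). q) (elimNat (\(θ : Nat). Nat) g (\(l : Nat). \(γ : Nat). succ γ) m)) 0 2)) τ)) 5
  ~> vnil (Vec (Vec Nat ((\(τ : Nat). \(m : Nat). (\(g : (\(q : Nat). Nat) τ). g) (elimNat (\(t : Nat). Nat) m (\(θ : Nat). \(l : Nat). succ l) τ)) 0 2)) 5)
  ~> vnil (Vec (Vec Nat ((\(τ : Nat). (\(m : (\(g : Nat). Nat) 0). m) (elimNat (\(q : Nat). Nat) τ (\(t : Nat). \(θ : Nat). succ θ) 0)) 2)) 5)
  ~> vnil (Vec (Vec Nat ((\(τ : (\(m : Nat). Nat) 0). τ) (elimNat (\(g : Nat). Nat) 2 (\(q : Nat). \(t : Nat). succ t) 0))) 5)
  ~> vnil (Vec (Vec Nat (elimNat (\(τ : Nat). Nat) 2 (\(m : Nat). \(g : Nat). succ g) 0)) 5)
  ~> vnil (Vec (Vec Nat 2) 5)
the term's type:
  Vec (Vec (Vec Nat 2) 5) 0


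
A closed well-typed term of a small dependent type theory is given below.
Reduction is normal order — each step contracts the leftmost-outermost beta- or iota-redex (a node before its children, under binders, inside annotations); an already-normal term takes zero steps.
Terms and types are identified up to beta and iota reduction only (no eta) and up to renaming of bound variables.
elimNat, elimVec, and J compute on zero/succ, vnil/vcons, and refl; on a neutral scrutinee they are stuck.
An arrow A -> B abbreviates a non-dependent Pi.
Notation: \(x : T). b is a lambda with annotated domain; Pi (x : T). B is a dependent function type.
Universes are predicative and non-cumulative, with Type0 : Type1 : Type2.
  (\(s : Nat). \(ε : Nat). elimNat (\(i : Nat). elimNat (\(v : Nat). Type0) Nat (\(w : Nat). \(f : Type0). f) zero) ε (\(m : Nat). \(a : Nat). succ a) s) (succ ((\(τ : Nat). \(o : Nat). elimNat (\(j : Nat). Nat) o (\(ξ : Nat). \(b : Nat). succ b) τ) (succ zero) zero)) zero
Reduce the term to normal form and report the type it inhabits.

normal form:
  succ (succ zero)
the term's type:
  Nat


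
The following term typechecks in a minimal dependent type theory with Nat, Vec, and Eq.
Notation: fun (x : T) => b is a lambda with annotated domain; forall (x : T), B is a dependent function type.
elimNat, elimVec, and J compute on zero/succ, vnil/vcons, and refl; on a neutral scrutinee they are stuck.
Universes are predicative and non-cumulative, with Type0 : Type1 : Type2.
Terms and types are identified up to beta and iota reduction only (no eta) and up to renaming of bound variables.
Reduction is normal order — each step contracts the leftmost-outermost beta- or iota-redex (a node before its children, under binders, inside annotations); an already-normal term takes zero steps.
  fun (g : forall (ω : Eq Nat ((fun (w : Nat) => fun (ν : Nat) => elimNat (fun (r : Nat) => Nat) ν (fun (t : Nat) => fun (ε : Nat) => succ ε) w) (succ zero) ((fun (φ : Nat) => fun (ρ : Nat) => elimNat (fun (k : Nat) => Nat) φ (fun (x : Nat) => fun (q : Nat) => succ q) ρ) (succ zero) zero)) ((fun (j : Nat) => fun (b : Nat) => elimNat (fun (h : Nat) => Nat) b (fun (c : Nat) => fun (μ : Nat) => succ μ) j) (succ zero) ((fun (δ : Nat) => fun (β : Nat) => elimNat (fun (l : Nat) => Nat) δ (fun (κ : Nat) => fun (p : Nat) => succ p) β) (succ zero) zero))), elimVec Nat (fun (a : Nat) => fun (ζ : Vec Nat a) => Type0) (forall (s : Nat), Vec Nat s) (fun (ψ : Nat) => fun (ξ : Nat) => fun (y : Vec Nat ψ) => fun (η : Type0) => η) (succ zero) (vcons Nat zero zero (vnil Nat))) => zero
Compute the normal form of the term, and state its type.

resulting normal form:
  fun (g : forall (ω : Eq Nat (succ (succ zero)) (succ (succ zero))), forall (w : Nat), Vec Nat w) => zero
type:
  forall (g : forall (ω : Eq Nat (succ (succ zero)) (succ (succ zero))), forall (w : Nat), Vec Nat w), Nat


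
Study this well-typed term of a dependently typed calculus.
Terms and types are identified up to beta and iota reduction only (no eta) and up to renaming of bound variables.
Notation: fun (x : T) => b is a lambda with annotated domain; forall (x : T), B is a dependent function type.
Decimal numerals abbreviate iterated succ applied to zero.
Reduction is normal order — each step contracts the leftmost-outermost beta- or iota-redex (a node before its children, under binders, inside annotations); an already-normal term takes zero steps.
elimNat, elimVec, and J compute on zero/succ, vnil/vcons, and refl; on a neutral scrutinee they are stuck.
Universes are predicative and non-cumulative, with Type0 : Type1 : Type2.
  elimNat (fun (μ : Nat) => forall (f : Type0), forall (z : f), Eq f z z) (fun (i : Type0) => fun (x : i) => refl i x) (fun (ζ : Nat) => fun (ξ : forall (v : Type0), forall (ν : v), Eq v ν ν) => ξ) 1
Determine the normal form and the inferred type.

normal form:
  fun (μ : Type0) => fun (f : μ) => refl μ f
inferred type:
  forall (μ : Type0), forall (f : μ), Eq μ f f
observation: 4 normal-order steps normalize the term, beginning with an elimNat iota-redex.


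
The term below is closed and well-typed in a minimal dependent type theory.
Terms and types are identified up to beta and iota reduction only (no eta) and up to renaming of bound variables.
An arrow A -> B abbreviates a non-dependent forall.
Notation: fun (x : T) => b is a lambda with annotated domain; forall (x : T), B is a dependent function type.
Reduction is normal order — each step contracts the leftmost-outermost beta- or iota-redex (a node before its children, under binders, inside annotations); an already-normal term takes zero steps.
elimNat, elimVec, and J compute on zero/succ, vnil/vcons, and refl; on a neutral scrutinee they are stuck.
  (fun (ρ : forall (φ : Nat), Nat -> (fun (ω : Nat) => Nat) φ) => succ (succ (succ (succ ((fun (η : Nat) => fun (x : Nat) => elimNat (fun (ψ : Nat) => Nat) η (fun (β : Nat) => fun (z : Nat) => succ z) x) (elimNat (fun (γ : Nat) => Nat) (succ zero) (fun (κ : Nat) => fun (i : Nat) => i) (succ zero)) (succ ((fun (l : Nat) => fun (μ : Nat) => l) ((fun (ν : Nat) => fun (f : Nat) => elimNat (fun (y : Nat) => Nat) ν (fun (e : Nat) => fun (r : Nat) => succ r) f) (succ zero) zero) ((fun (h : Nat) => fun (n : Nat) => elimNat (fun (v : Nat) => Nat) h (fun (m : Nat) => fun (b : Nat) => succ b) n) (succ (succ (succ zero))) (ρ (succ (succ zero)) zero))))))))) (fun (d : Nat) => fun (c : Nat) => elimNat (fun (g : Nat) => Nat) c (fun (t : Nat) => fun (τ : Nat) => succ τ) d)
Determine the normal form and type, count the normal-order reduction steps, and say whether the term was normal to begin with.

normal form:
  succ (succ (succ (succ (succ (succ (succ zero))))))
inferred type:
  Nat
normal-order step count: 19
started in normal form: no
first contracted redex: a beta-redex


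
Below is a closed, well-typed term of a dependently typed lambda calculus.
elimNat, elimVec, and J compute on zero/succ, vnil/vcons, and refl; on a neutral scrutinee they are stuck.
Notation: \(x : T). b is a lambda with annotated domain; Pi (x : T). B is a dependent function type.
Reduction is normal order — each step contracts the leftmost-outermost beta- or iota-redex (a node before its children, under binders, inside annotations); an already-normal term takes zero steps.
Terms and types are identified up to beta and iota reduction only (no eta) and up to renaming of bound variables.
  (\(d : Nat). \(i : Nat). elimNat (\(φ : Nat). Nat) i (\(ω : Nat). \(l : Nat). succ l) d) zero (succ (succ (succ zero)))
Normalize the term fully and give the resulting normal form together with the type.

resulting normal form:
  succ (succ (succ zero))
inferred type:
  Nat


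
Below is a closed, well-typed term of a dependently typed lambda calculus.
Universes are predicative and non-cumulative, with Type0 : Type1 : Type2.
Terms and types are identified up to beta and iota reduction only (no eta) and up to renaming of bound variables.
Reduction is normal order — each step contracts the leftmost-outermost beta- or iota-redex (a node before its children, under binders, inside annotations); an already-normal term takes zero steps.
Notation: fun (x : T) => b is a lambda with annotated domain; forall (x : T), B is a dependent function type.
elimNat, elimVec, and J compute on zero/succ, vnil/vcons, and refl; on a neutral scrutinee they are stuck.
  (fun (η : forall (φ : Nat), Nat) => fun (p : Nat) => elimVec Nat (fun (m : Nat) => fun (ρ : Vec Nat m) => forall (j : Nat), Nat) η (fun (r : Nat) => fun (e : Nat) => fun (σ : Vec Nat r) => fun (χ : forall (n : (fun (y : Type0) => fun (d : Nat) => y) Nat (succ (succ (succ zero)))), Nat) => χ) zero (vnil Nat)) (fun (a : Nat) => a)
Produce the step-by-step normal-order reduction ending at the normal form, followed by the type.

reduction (normal order):
  (fun (η : forall (φ : Nat), Nat) => fun (p : Nat) => elimVec Nat (fun (m : Nat) => fun (ρ : Vec Nat m) => forall (j : Nat), Nat) η (fun (r : Nat) => fun (e : Nat) => fun (σ : Vec Nat r) => fun (χ : forall (n : (fun (y : Type0) => fun (d : Nat) => y) Nat (succ (succ (succ zero)))), Nat) => χ) zero (vnil Nat)) (fun (a : Nat) => a)
  ~> fun (η : Nat) => elimVec Nat (fun (φ : Nat) => fun (p : Vec Nat φ) => forall (m : Nat), Nat) (fun (ρ : Nat) => ρ) (fun (j : Nat) => fun (r : Nat) => fun (e : Vec Nat j) => fun (σ : forall (χ : (fun (n : Type0) => fun (y : Nat) => n) Nat (succ (succ (succ zero)))), Nat) => σ) zero (vnil Nat)
  ~> fun (η : Nat) => fun (φ : Nat) => φ
the term's type:
  forall (η : Nat), forall (φ : Nat), Nat


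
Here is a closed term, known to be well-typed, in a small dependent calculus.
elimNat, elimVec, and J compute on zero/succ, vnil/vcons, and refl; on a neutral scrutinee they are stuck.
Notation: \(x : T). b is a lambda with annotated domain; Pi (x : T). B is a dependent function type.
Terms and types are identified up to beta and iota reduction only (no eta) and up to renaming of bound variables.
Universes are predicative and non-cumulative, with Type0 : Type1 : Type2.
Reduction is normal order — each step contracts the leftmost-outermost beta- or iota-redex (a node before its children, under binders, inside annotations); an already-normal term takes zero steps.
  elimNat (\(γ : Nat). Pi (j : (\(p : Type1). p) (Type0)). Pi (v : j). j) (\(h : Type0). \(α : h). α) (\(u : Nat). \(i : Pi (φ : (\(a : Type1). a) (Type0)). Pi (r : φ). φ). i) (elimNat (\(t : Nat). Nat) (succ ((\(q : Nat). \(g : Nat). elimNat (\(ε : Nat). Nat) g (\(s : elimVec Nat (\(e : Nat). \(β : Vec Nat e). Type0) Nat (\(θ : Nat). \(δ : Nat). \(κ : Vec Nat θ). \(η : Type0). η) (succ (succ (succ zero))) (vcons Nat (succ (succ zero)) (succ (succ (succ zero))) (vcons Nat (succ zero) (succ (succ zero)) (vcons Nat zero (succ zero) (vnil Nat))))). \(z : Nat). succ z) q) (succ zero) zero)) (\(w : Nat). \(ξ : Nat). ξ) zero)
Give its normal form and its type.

normal form:
  \(γ : Type0). \(j : γ). j
the term's type:
  Pi (γ : Type0). Pi (j : γ). γ


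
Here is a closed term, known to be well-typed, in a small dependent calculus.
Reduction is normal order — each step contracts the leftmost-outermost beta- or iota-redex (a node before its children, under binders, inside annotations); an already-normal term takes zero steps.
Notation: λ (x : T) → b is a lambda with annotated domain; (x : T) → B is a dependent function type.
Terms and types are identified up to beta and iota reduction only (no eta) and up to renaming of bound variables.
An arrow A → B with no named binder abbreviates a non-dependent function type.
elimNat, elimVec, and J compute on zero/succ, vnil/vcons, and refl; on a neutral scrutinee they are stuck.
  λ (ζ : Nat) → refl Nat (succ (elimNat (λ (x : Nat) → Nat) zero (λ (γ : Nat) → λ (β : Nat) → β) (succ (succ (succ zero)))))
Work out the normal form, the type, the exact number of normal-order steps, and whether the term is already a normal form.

resulting normal form:
  λ (ζ : Nat) → refl Nat (succ zero)
the term's type:
  Nat → Eq Nat (succ zero) (succ zero)
reduction steps (normal order): 10
term was already normal: no
first contracted redex: an elimNat iota-redex


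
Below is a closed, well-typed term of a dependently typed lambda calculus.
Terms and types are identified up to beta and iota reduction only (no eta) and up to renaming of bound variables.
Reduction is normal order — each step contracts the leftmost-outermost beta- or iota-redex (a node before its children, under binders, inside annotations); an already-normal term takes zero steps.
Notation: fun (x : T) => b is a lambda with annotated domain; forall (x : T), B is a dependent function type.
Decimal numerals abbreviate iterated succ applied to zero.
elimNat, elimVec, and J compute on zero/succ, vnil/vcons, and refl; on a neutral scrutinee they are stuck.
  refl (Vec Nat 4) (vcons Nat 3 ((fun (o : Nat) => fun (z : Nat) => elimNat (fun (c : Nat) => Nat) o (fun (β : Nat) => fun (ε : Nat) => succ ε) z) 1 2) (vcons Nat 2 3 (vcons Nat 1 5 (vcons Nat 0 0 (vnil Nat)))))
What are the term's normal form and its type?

reduced normal form:
  refl (Vec Nat 4) (vcons Nat 3 3 (vcons Nat 2 3 (vcons Nat 1 5 (vcons Nat 0 0 (vnil Nat)))))
type:
  Eq (Vec Nat 4) (vcons Nat 3 3 (vcons Nat 2 3 (vcons Nat 1 5 (vcons Nat 0 0 (vnil Nat))))) (vcons Nat 3 3 (vcons Nat 2 3 (vcons Nat 1 5 (vcons Nat 0 0 (vnil Nat)))))


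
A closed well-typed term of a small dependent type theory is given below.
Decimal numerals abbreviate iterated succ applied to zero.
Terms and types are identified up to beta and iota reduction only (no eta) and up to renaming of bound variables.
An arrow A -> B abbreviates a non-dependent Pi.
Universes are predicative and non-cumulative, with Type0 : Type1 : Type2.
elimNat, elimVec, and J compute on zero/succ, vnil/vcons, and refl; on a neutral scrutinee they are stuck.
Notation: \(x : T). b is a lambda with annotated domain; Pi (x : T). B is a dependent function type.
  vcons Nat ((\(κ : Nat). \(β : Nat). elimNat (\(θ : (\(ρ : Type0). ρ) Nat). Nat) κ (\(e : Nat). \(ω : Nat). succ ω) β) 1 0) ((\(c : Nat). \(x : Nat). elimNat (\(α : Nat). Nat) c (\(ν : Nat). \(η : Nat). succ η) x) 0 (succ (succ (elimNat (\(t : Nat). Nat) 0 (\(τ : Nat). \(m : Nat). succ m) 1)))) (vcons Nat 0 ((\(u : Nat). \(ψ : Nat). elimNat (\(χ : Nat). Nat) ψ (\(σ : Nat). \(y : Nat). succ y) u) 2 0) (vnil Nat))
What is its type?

inferred type:
  Vec Nat 2


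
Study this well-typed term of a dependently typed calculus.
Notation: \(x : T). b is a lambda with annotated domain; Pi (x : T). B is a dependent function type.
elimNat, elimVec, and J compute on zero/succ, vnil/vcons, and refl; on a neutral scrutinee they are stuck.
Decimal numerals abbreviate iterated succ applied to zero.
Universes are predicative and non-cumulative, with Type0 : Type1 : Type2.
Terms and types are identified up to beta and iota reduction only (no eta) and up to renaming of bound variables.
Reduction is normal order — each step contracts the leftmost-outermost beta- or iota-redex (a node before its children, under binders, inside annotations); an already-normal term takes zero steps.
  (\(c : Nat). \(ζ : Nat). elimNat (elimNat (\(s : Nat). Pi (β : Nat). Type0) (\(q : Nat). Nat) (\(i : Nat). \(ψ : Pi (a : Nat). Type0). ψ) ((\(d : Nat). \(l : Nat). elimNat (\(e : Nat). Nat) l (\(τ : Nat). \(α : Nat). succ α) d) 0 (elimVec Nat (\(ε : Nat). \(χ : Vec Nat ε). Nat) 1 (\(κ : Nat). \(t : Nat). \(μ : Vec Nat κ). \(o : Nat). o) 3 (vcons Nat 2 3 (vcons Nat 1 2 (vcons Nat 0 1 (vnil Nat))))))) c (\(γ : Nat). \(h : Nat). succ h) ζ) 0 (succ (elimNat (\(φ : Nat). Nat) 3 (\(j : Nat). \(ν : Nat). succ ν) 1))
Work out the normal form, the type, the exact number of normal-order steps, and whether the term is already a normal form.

resulting normal form:
  5
inferred type:
  Nat
normal-order step count: 45
already normal: no
first contracted redex: a beta-redex


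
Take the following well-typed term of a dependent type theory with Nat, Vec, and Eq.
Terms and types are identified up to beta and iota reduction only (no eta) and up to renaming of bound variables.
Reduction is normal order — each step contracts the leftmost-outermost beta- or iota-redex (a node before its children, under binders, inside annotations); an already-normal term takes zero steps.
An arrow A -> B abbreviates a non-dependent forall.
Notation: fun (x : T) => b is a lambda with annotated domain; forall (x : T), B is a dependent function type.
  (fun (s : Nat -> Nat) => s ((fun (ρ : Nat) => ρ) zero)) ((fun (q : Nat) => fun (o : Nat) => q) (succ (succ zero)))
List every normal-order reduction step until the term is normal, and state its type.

normal-order reduction:
  (fun (s : Nat -> Nat) => s ((fun (ρ : Nat) => ρ) zero)) ((fun (q : Nat) => fun (o : Nat) => q) (succ (succ zero)))
  ~> (fun (s : Nat) => fun (ρ : Nat) => s) (succ (succ zero)) ((fun (q : Nat) => q) zero)
  ~> (fun (s : Nat) => succ (succ zero)) ((fun (ρ : Nat) => ρ) zero)
  ~> succ (succ zero)
inferred type:
  Nat


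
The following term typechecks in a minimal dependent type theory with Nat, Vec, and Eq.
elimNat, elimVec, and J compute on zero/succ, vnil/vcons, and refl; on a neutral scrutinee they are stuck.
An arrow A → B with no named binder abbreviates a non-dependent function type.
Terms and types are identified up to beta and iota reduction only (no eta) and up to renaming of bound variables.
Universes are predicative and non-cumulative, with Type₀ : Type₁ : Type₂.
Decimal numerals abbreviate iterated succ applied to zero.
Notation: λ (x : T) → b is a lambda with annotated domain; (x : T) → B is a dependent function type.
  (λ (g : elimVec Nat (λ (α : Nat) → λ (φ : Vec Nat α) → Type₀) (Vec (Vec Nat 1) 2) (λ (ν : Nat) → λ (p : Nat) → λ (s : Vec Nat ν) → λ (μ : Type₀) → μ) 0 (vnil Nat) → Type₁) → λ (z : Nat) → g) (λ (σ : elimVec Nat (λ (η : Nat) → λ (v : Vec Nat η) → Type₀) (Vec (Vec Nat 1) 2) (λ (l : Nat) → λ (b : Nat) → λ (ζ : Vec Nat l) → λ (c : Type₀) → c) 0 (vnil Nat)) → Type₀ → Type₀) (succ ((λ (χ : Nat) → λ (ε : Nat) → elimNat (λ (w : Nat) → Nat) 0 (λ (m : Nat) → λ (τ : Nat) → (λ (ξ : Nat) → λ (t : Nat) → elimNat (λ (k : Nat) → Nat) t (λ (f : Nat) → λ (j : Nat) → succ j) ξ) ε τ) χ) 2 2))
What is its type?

type:
  Vec (Vec Nat 1) 2 → Type₁


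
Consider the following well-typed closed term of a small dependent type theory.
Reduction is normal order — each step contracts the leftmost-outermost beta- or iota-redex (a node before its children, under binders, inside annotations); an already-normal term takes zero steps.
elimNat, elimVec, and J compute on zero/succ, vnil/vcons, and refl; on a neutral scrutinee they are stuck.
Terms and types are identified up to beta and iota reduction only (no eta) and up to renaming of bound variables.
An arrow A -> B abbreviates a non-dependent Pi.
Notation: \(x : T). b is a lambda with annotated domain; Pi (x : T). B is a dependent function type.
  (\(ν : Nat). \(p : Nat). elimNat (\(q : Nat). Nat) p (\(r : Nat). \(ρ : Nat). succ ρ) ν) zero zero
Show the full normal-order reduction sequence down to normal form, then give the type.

reduction (normal order):
  (\(ν : Nat). \(p : Nat). elimNat (\(q : Nat). Nat) p (\(r : Nat). \(ρ : Nat). succ ρ) ν) zero zero
  ~> (\(ν : Nat). elimNat (\(p : Nat). Nat) ν (\(q : Nat). \(r : Nat). succ r) zero) zero
  ~> elimNat (\(ν : Nat). Nat) zero (\(p : Nat). \(q : Nat). succ q) zero
  ~> zero
type:
  Nat


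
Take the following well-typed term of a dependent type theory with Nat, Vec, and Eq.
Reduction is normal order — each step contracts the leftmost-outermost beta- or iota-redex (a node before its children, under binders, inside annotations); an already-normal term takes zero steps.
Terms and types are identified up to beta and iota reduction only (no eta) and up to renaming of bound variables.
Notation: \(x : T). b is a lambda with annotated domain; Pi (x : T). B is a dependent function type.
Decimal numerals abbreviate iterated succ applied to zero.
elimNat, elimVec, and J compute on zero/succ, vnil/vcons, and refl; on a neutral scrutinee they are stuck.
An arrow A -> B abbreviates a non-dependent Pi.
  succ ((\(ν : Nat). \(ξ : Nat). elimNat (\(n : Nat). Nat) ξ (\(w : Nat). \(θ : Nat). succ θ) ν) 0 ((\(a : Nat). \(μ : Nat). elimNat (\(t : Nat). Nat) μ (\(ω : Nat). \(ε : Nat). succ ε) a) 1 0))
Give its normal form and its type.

resulting normal form:
  2
type:
  Nat
observation: 9 normal-order steps separate the term from its normal form.


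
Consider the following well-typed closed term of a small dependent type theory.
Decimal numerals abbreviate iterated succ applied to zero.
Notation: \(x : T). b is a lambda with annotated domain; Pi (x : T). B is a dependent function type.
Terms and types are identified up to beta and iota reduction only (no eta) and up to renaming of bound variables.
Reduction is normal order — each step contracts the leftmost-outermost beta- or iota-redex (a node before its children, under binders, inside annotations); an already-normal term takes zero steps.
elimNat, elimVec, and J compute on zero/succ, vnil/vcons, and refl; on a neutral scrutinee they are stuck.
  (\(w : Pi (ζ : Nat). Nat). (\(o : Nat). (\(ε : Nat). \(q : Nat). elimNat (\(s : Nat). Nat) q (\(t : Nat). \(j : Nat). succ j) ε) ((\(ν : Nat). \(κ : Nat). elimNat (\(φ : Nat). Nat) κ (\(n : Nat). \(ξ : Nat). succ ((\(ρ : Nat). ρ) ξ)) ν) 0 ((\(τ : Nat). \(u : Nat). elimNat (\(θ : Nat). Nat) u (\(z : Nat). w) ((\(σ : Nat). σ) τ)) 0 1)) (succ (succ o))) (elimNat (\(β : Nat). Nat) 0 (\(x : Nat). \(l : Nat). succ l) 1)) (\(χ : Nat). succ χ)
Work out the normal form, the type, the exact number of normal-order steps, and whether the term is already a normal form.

resulting normal form:
  4
inferred type:
  Nat
reduction steps (normal order): 19
term was already normal: no
first contracted redex: a beta-redex


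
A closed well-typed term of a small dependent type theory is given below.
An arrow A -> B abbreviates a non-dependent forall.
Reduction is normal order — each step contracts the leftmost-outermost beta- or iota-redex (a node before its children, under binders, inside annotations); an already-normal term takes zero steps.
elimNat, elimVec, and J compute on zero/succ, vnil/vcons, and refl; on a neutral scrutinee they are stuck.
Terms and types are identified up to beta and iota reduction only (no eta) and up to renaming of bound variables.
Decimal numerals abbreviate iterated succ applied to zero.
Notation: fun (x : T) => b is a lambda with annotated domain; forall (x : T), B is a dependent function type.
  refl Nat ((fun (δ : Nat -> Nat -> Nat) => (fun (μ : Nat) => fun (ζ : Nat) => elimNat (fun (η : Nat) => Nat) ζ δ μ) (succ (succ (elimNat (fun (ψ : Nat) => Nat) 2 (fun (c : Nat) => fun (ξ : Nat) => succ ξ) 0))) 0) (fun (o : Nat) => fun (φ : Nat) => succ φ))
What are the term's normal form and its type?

resulting normal form:
  refl Nat 4
inferred type:
  Eq Nat 4 4
observation: normalization takes exactly 17 steps under the normal-order strategy.


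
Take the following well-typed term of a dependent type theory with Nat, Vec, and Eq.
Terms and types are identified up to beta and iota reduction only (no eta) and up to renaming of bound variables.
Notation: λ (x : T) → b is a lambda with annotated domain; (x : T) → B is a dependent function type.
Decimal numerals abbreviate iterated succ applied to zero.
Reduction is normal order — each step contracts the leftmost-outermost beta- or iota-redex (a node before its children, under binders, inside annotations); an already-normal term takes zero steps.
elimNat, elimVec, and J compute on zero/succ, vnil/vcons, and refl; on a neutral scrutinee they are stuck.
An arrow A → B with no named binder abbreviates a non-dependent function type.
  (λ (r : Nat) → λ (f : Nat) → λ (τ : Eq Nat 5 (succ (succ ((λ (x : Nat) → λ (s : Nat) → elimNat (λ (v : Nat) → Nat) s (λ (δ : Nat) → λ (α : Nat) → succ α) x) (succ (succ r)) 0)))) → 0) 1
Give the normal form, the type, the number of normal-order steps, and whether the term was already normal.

resulting normal form:
  λ (r : Nat) → λ (f : Eq Nat 5 5) → 0
type:
  Nat → Eq Nat 5 5 → Nat
normal-order step count: 13
started in normal form: no
first contracted redex: a beta-redex


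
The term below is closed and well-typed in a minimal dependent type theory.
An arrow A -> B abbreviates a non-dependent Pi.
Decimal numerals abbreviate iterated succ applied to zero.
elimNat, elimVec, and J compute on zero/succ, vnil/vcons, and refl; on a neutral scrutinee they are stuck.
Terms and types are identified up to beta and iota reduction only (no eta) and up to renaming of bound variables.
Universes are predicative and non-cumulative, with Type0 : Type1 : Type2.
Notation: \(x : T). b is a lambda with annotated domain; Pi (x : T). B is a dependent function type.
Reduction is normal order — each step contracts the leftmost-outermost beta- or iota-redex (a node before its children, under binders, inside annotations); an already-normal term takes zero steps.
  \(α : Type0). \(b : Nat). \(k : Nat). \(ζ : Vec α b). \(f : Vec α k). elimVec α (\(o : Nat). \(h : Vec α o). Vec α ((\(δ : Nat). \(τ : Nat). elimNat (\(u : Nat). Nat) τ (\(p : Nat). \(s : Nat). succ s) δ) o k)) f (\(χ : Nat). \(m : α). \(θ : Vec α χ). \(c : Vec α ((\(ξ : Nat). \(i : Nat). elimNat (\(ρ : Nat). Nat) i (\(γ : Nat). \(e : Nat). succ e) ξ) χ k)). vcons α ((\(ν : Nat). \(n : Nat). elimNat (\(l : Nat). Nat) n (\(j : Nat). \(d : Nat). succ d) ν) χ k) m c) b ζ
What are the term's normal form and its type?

reduced normal form:
  \(α : Type0). \(b : Nat). \(k : Nat). \(ζ : Vec α b). \(f : Vec α k). elimVec α (\(o : Nat). \(h : Vec α o). Vec α (elimNat (\(δ : Nat). Nat) k (\(τ : Nat). \(u : Nat). succ u) o)) f (\(p : Nat). \(s : α). \(χ : Vec α p). \(m : Vec α (elimNat (\(θ : Nat). Nat) k (\(c : Nat). \(ξ : Nat). succ ξ) p)). vcons α (elimNat (\(i : Nat). Nat) k (\(ρ : Nat). \(γ : Nat). succ γ) p) s m) b ζ
type:
  Pi (α : Type0). Pi (b : Nat). Pi (k : Nat). Vec α b -> Vec α k -> Vec α (elimNat (\(ζ : Nat). Nat) k (\(f : Nat). \(o : Nat). succ o) b)
observation: the first redex contracted is a beta-redex; the normal form is reached in 6 normal-order steps.


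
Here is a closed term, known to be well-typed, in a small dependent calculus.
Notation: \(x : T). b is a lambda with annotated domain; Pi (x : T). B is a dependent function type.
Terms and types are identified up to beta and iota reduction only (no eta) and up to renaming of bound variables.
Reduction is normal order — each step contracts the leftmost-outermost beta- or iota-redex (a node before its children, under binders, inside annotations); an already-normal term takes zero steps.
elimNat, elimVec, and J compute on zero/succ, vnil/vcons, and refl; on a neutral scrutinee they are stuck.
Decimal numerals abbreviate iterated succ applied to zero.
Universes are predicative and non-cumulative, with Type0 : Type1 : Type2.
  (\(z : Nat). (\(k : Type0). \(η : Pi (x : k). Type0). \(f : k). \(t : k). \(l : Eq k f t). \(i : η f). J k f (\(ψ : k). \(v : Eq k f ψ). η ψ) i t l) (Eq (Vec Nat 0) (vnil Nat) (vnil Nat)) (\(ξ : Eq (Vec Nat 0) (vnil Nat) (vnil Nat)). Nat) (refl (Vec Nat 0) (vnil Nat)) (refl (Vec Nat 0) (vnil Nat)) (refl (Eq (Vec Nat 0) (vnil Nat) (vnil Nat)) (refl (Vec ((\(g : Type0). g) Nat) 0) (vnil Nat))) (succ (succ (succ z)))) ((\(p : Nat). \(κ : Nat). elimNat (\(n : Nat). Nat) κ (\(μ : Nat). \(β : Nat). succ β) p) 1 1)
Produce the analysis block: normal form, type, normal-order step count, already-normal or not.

resulting normal form:
  5
the term's type:
  Nat
steps to reach normal form (normal order): 14
started in normal form: no
first contracted redex: a beta-redex


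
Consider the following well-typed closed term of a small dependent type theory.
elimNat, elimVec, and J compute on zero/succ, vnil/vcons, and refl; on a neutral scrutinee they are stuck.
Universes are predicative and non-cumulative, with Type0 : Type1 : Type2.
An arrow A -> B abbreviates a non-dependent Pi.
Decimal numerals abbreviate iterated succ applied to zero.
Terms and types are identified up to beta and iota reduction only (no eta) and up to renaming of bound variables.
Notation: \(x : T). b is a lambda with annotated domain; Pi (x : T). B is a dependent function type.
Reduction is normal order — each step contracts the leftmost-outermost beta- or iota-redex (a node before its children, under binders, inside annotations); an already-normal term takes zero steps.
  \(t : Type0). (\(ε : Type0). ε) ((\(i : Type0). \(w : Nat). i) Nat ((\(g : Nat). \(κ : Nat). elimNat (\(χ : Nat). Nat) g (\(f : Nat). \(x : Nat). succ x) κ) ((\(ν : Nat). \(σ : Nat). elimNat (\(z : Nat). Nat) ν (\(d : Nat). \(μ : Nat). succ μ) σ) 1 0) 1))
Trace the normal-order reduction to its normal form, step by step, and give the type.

normal-order reduction sequence:
  \(t : Type0). (\(ε : Type0). ε) ((\(i : Type0). \(w : Nat). i) Nat ((\(g : Nat). \(κ : Nat). elimNat (\(χ : Nat). Nat) g (\(f : Nat). \(x : Nat). succ x) κ) ((\(ν : Nat). \(σ : Nat). elimNat (\(z : Nat). Nat) ν (\(d : Nat). \(μ : Nat). succ μ) σ) 1 0) 1))
  ~> \(t : Type0). (\(ε : Type0). \(i : Nat). ε) Nat ((\(w : Nat). \(g : Nat). elimNat (\(κ : Nat). Nat) w (\(χ : Nat). \(f : Nat). succ f) g) ((\(x : Nat). \(ν : Nat). elimNat (\(σ : Nat). Nat) x (\(z : Nat). \(d : Nat). succ d) ν) 1 0) 1)
  ~> \(t : Type0). (\(ε : Nat). Nat) ((\(i : Nat). \(w : Nat). elimNat (\(g : Nat). Nat) i (\(κ : Nat). \(χ : Nat). succ χ) w) ((\(f : Nat). \(x : Nat). elimNat (\(ν : Nat). Nat) f (\(σ : Nat). \(z : Nat). succ z) x) 1 0) 1)
  ~> \(t : Type0). Nat
type:
  Type0 -> Type0


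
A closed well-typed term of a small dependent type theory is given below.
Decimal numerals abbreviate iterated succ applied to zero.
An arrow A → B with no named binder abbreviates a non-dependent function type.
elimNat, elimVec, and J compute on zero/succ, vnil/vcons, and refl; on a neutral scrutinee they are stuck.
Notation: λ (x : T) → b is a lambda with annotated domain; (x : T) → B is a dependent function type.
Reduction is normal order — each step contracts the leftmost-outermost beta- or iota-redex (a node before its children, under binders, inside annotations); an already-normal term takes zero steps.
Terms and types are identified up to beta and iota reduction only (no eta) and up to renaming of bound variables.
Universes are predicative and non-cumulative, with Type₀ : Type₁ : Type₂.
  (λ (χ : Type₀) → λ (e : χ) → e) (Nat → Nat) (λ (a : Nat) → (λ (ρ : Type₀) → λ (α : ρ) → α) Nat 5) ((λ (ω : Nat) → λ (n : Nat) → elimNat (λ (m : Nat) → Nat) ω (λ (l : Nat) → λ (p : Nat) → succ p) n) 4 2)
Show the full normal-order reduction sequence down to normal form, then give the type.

normal-order reduction:
  (λ (χ : Type₀) → λ (e : χ) → e) (Nat → Nat) (λ (a : Nat) → (λ (ρ : Type₀) → λ (α : ρ) → α) Nat 5) ((λ (ω : Nat) → λ (n : Nat) → elimNat (λ (m : Nat) → Nat) ω (λ (l : Nat) → λ (p : Nat) → succ p) n) 4 2)
  ~> (λ (χ : Nat → Nat) → χ) (λ (e : Nat) → (λ (a : Type₀) → λ (ρ : a) → ρ) Nat 5) ((λ (α : Nat) → λ (ω : Nat) → elimNat (λ (n : Nat) → Nat) α (λ (m : Nat) → λ (l : Nat) → succ l) ω) 4 2)
  ~> (λ (χ : Nat) → (λ (e : Type₀) → λ (a : e) → a) Nat 5) ((λ (ρ : Nat) → λ (α : Nat) → elimNat (λ (ω : Nat) → Nat) ρ (λ (n : Nat) → λ (m : Nat) → succ m) α) 4 2)
  ~> (λ (χ : Type₀) → λ (e : χ) → e) Nat 5
  ~> (λ (χ : Nat) → χ) 5
  ~> 5
the term's type:
  Nat


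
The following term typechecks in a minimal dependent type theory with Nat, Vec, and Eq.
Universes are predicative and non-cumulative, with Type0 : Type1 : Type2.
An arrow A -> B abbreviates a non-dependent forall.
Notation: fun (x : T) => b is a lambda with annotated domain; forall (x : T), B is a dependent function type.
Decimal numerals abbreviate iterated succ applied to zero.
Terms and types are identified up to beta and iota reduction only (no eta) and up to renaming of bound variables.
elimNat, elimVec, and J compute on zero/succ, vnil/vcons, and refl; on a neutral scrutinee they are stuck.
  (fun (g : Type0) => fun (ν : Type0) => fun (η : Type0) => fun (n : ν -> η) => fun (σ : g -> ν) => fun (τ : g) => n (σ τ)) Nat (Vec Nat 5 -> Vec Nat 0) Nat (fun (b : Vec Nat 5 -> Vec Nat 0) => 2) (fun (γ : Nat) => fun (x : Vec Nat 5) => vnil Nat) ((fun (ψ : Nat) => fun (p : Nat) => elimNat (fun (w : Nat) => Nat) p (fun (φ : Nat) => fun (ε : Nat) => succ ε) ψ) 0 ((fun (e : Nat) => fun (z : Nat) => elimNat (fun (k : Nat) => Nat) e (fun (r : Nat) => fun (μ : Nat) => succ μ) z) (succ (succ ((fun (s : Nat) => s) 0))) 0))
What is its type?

type:
  Nat


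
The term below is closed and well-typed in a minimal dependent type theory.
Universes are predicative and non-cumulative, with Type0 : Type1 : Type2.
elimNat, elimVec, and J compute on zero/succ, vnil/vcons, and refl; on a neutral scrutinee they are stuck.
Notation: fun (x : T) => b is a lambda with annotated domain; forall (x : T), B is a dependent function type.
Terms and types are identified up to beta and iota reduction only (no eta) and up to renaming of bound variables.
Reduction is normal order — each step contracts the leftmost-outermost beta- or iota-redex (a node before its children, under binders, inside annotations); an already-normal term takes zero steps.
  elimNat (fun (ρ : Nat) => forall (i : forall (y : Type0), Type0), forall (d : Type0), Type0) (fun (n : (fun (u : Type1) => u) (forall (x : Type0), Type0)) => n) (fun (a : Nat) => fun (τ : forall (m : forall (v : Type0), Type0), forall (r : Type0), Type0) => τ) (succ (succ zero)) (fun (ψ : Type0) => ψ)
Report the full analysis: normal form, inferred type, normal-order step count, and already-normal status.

resulting normal form:
  fun (ρ : Type0) => ρ
inferred type:
  forall (ρ : Type0), Type0
normal-order step count: 8
already normal: no
first contracted redex: an elimNat iota-redex
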